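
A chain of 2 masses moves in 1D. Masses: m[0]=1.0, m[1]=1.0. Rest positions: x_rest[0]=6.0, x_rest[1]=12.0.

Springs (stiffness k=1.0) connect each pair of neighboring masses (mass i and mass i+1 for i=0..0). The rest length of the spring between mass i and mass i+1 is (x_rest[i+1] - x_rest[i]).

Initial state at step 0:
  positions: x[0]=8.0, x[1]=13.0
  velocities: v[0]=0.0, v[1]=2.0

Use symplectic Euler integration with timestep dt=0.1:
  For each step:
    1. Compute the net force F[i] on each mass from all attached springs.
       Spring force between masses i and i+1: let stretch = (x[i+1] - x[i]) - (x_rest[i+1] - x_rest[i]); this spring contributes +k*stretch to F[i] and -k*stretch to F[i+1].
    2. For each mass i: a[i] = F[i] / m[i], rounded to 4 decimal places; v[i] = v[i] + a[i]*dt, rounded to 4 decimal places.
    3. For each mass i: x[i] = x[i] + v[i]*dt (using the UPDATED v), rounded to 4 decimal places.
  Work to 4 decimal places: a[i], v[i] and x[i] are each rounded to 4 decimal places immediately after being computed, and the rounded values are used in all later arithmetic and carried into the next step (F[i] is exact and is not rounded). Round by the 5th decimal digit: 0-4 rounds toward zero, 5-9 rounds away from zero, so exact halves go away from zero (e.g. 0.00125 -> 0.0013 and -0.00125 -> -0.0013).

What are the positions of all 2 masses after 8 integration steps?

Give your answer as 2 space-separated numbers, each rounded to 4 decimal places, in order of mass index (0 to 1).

Answer: 7.8384 14.7616

Derivation:
Step 0: x=[8.0000 13.0000] v=[0.0000 2.0000]
Step 1: x=[7.9900 13.2100] v=[-0.1000 2.1000]
Step 2: x=[7.9722 13.4278] v=[-0.1780 2.1780]
Step 3: x=[7.9490 13.6510] v=[-0.2324 2.2324]
Step 4: x=[7.9228 13.8772] v=[-0.2622 2.2622]
Step 5: x=[7.8961 14.1039] v=[-0.2668 2.2668]
Step 6: x=[7.8715 14.3285] v=[-0.2460 2.2460]
Step 7: x=[7.8515 14.5485] v=[-0.2003 2.2003]
Step 8: x=[7.8384 14.7616] v=[-0.1306 2.1306]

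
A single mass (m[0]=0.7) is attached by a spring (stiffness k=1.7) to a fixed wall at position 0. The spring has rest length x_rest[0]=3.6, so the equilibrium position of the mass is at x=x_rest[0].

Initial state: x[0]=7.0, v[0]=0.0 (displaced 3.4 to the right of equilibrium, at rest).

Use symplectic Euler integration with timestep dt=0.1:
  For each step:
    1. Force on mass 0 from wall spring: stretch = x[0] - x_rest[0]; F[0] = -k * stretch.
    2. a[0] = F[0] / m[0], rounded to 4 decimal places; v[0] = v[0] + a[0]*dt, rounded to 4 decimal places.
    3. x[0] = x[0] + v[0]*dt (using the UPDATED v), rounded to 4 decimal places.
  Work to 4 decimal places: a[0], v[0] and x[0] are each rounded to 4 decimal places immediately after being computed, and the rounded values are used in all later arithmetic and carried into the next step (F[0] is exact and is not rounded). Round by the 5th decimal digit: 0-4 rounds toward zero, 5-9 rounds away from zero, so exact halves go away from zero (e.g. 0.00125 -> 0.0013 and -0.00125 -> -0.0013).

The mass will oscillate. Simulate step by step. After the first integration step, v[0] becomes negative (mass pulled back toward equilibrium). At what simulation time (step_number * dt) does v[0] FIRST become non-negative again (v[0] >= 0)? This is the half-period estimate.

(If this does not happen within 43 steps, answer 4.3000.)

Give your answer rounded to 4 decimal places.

Step 0: x=[7.0000] v=[0.0000]
Step 1: x=[6.9174] v=[-0.8257]
Step 2: x=[6.7543] v=[-1.6314]
Step 3: x=[6.5146] v=[-2.3974]
Step 4: x=[6.2041] v=[-3.1052]
Step 5: x=[5.8303] v=[-3.7376]
Step 6: x=[5.4024] v=[-4.2792]
Step 7: x=[4.9307] v=[-4.7169]
Step 8: x=[4.4267] v=[-5.0401]
Step 9: x=[3.9026] v=[-5.2409]
Step 10: x=[3.3712] v=[-5.3144]
Step 11: x=[2.8453] v=[-5.2588]
Step 12: x=[2.3378] v=[-5.0755]
Step 13: x=[1.8609] v=[-4.7690]
Step 14: x=[1.4262] v=[-4.3467]
Step 15: x=[1.0443] v=[-3.8188]
Step 16: x=[0.7245] v=[-3.1981]
Step 17: x=[0.4745] v=[-2.4998]
Step 18: x=[0.3004] v=[-1.7408]
Step 19: x=[0.2065] v=[-0.9395]
Step 20: x=[0.1950] v=[-0.1154]
Step 21: x=[0.2662] v=[0.7115]
First v>=0 after going negative at step 21, time=2.1000

Answer: 2.1000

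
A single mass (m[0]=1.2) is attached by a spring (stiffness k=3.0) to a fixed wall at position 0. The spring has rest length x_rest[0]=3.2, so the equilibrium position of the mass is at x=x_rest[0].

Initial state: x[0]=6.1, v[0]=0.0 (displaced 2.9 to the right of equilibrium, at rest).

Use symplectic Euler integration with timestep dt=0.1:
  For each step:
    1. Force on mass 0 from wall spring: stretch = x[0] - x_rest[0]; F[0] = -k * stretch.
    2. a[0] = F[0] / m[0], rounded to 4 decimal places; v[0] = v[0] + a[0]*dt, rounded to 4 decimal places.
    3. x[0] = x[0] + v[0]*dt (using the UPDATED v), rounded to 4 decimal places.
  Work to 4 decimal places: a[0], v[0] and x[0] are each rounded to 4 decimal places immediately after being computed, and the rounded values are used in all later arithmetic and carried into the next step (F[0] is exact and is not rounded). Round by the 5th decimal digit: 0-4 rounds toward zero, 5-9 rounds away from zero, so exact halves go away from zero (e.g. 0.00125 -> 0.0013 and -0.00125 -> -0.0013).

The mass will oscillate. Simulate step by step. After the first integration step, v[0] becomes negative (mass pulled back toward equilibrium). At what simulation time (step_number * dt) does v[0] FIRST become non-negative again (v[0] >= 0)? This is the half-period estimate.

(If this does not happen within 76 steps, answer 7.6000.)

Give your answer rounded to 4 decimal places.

Answer: 2.0000

Derivation:
Step 0: x=[6.1000] v=[0.0000]
Step 1: x=[6.0275] v=[-0.7250]
Step 2: x=[5.8843] v=[-1.4319]
Step 3: x=[5.6740] v=[-2.1030]
Step 4: x=[5.4019] v=[-2.7215]
Step 5: x=[5.0747] v=[-3.2720]
Step 6: x=[4.7006] v=[-3.7407]
Step 7: x=[4.2890] v=[-4.1159]
Step 8: x=[3.8502] v=[-4.3882]
Step 9: x=[3.3951] v=[-4.5508]
Step 10: x=[2.9351] v=[-4.5996]
Step 11: x=[2.4818] v=[-4.5334]
Step 12: x=[2.0464] v=[-4.3539]
Step 13: x=[1.6399] v=[-4.0655]
Step 14: x=[1.2724] v=[-3.6755]
Step 15: x=[0.9530] v=[-3.1936]
Step 16: x=[0.6898] v=[-2.6319]
Step 17: x=[0.4894] v=[-2.0044]
Step 18: x=[0.3567] v=[-1.3268]
Step 19: x=[0.2951] v=[-0.6160]
Step 20: x=[0.3061] v=[0.1102]
First v>=0 after going negative at step 20, time=2.0000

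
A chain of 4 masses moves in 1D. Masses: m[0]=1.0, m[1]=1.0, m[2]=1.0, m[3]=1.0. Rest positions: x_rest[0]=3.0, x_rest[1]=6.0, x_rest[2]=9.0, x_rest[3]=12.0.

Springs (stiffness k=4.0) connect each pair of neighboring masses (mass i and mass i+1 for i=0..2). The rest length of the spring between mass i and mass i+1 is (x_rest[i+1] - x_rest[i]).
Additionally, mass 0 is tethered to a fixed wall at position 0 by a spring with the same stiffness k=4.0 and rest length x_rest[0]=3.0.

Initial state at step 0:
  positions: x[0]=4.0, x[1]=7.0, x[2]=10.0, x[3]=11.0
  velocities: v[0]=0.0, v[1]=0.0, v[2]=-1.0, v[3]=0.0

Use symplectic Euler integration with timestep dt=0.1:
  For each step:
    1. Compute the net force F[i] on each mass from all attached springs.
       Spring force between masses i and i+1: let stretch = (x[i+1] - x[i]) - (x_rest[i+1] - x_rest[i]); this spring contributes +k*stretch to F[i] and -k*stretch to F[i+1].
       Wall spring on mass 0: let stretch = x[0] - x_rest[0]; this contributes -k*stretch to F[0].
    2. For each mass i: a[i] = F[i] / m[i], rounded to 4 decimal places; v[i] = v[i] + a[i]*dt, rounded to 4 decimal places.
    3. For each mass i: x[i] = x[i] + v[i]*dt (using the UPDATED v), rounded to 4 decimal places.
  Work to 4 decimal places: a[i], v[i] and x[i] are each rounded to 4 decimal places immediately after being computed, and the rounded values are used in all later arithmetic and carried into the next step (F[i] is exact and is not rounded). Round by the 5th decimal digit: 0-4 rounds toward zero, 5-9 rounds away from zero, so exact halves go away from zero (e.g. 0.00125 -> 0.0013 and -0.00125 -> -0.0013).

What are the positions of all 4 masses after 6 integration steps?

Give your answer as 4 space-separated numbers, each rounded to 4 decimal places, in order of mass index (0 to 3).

Answer: 3.3418 6.6258 8.5272 12.1674

Derivation:
Step 0: x=[4.0000 7.0000 10.0000 11.0000] v=[0.0000 0.0000 -1.0000 0.0000]
Step 1: x=[3.9600 7.0000 9.8200 11.0800] v=[-0.4000 0.0000 -1.8000 0.8000]
Step 2: x=[3.8832 6.9912 9.5776 11.2296] v=[-0.7680 -0.0880 -2.4240 1.4960]
Step 3: x=[3.7754 6.9615 9.2978 11.4331] v=[-1.0781 -0.2966 -2.7978 2.0352]
Step 4: x=[3.6440 6.8979 9.0100 11.6712] v=[-1.3138 -0.6365 -2.8782 2.3811]
Step 5: x=[3.4970 6.7886 8.7441 11.9229] v=[-1.4698 -1.0932 -2.6586 2.5166]
Step 6: x=[3.3418 6.6258 8.5272 12.1674] v=[-1.5520 -1.6276 -2.1693 2.4451]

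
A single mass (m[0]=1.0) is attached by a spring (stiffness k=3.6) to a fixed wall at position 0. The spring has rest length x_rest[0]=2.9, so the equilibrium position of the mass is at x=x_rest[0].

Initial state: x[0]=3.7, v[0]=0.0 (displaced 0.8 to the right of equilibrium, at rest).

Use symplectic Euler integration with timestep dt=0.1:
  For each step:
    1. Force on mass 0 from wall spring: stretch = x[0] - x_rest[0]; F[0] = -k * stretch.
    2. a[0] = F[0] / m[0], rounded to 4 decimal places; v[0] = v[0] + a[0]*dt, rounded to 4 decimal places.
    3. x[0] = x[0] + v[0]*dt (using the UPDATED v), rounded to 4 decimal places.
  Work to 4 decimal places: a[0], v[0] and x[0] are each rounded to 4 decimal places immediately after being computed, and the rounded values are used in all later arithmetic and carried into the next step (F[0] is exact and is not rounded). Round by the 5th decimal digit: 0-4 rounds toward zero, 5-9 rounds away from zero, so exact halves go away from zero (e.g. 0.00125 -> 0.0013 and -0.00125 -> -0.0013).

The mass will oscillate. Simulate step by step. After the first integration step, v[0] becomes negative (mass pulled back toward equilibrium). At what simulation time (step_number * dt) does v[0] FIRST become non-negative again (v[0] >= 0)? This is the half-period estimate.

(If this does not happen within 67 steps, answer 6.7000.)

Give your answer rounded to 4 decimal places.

Step 0: x=[3.7000] v=[0.0000]
Step 1: x=[3.6712] v=[-0.2880]
Step 2: x=[3.6146] v=[-0.5656]
Step 3: x=[3.5323] v=[-0.8229]
Step 4: x=[3.4273] v=[-1.0505]
Step 5: x=[3.3033] v=[-1.2403]
Step 6: x=[3.1648] v=[-1.3855]
Step 7: x=[3.0167] v=[-1.4808]
Step 8: x=[2.8644] v=[-1.5228]
Step 9: x=[2.7134] v=[-1.5100]
Step 10: x=[2.5691] v=[-1.4428]
Step 11: x=[2.4367] v=[-1.3237]
Step 12: x=[2.3210] v=[-1.1569]
Step 13: x=[2.2262] v=[-0.9485]
Step 14: x=[2.1556] v=[-0.7059]
Step 15: x=[2.1118] v=[-0.4379]
Step 16: x=[2.0964] v=[-0.1542]
Step 17: x=[2.1099] v=[0.1351]
First v>=0 after going negative at step 17, time=1.7000

Answer: 1.7000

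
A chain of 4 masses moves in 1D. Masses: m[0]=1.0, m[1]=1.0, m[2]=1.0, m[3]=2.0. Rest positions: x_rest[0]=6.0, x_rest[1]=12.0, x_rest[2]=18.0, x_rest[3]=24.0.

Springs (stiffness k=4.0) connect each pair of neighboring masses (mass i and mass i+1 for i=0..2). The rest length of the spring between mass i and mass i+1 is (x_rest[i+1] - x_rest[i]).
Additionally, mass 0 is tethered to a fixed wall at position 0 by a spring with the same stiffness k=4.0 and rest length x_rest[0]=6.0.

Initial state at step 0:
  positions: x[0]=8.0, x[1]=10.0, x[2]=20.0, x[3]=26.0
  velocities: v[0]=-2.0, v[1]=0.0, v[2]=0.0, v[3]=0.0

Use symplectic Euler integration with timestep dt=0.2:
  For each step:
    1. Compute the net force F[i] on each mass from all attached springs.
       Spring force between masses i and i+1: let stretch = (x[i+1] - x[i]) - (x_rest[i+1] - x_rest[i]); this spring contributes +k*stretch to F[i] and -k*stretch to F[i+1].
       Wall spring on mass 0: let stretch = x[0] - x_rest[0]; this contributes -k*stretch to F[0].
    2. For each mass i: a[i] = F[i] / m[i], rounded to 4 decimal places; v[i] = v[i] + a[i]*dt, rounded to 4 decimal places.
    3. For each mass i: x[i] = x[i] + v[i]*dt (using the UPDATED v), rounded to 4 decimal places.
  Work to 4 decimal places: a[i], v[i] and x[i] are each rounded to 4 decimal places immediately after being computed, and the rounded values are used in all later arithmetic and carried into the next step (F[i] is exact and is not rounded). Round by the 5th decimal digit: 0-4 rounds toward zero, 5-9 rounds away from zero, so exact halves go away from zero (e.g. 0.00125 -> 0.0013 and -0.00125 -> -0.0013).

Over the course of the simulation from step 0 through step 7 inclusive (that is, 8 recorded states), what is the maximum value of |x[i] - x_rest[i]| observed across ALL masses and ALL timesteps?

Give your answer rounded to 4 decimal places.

Step 0: x=[8.0000 10.0000 20.0000 26.0000] v=[-2.0000 0.0000 0.0000 0.0000]
Step 1: x=[6.6400 11.2800 19.3600 26.0000] v=[-6.8000 6.4000 -3.2000 0.0000]
Step 2: x=[4.9600 13.1104 18.4896 25.9488] v=[-8.4000 9.1520 -4.3520 -0.2560]
Step 3: x=[3.7905 14.4974 17.9520 25.7809] v=[-5.8477 6.9350 -2.6880 -0.8397]
Step 4: x=[3.7276 14.7240 18.1143 25.4666] v=[-0.3146 1.1332 0.8114 -1.5713]
Step 5: x=[4.8277 13.7337 18.9105 25.0442] v=[5.5004 -4.9517 3.9810 -2.1122]
Step 6: x=[6.5803 12.1467 19.8598 24.6111] v=[8.7630 -7.9351 4.7465 -2.1657]
Step 7: x=[8.1707 10.9032 20.3352 24.2779] v=[7.9519 -6.2177 2.3771 -1.6662]
Max displacement = 2.7240

Answer: 2.7240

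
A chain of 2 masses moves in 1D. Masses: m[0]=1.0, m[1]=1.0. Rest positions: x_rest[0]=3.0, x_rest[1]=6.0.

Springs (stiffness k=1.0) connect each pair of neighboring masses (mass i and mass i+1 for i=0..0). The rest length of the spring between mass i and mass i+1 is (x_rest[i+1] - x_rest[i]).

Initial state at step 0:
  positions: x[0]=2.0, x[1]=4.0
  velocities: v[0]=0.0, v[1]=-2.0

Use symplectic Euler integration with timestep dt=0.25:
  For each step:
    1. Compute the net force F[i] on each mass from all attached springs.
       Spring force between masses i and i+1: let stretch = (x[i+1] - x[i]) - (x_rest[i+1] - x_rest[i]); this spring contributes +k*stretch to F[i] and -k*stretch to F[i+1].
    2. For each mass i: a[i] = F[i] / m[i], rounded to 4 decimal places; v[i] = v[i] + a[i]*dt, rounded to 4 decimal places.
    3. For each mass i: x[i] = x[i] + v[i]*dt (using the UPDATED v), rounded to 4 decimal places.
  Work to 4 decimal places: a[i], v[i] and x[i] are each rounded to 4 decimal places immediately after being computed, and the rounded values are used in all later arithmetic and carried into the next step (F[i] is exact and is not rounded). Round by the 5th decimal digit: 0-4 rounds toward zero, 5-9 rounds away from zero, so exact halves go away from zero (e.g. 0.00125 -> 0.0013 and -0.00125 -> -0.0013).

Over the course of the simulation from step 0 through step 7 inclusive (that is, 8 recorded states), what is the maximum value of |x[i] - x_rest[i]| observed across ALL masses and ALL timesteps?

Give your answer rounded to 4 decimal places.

Step 0: x=[2.0000 4.0000] v=[0.0000 -2.0000]
Step 1: x=[1.9375 3.5625] v=[-0.2500 -1.7500]
Step 2: x=[1.7891 3.2109] v=[-0.5938 -1.4063]
Step 3: x=[1.5420 2.9580] v=[-0.9884 -1.0118]
Step 4: x=[1.1959 2.8041] v=[-1.3844 -0.6158]
Step 5: x=[0.7628 2.7371] v=[-1.7324 -0.2679]
Step 6: x=[0.2656 2.7342] v=[-1.9888 -0.0115]
Step 7: x=[-0.2648 2.7646] v=[-2.1217 0.1214]
Max displacement = 3.2658

Answer: 3.2658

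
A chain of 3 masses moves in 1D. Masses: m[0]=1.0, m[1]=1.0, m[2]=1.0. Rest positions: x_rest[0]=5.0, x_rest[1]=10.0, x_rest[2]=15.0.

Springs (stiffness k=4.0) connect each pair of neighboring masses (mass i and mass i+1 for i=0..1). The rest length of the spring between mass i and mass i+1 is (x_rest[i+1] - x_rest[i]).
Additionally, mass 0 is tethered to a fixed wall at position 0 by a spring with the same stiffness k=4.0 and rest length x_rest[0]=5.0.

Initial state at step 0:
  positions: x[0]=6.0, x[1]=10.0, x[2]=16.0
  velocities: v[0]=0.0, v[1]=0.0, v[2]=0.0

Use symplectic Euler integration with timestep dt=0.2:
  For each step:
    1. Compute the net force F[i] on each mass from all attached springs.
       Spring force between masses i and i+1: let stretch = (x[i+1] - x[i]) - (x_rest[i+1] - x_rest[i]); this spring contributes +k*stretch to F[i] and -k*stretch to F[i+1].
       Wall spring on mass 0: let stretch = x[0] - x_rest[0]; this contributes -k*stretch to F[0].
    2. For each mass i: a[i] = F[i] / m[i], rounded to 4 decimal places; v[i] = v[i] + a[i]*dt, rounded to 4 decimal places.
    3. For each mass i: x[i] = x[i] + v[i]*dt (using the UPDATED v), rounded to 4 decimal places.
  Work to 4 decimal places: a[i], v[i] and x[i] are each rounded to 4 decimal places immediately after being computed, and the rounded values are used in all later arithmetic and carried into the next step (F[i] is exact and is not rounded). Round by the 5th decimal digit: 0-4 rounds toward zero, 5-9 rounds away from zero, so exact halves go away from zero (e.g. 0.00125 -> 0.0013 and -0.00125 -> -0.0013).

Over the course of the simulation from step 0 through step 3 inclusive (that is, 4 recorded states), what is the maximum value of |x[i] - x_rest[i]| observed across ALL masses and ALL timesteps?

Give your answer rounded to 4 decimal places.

Step 0: x=[6.0000 10.0000 16.0000] v=[0.0000 0.0000 0.0000]
Step 1: x=[5.6800 10.3200 15.8400] v=[-1.6000 1.6000 -0.8000]
Step 2: x=[5.1936 10.7808 15.5968] v=[-2.4320 2.3040 -1.2160]
Step 3: x=[4.7702 11.1182 15.3830] v=[-2.1171 1.6870 -1.0688]
Max displacement = 1.1182

Answer: 1.1182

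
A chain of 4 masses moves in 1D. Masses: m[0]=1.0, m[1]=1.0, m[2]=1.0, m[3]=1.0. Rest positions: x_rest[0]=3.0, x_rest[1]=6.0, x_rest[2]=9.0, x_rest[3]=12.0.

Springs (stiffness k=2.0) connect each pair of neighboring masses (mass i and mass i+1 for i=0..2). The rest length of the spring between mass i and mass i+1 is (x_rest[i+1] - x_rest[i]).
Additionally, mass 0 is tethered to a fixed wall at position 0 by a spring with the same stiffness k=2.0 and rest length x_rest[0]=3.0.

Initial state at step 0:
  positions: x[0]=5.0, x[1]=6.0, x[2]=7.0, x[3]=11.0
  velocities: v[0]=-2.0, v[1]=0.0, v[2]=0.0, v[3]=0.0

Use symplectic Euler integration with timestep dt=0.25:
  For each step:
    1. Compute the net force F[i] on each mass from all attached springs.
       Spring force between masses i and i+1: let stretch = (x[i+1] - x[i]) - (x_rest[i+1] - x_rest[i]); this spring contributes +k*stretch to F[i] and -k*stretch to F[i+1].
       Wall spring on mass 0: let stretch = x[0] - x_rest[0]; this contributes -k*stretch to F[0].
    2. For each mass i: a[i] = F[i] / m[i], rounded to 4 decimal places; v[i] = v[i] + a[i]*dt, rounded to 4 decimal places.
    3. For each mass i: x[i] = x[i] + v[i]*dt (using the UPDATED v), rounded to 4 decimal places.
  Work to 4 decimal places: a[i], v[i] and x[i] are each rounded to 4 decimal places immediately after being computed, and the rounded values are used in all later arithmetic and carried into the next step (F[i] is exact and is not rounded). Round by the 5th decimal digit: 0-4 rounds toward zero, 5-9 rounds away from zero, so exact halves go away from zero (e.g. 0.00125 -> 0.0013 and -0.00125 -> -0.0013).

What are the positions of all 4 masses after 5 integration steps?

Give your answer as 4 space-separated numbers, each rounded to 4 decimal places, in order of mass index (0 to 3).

Answer: 0.3081 4.9069 9.5170 10.7634

Derivation:
Step 0: x=[5.0000 6.0000 7.0000 11.0000] v=[-2.0000 0.0000 0.0000 0.0000]
Step 1: x=[4.0000 6.0000 7.3750 10.8750] v=[-4.0000 0.0000 1.5000 -0.5000]
Step 2: x=[2.7500 5.9219 8.0156 10.6875] v=[-5.0000 -0.3125 2.5625 -0.7500]
Step 3: x=[1.5527 5.7090 8.7285 10.5410] v=[-4.7891 -0.8516 2.8516 -0.5860]
Step 4: x=[0.6809 5.3540 9.2905 10.5430] v=[-3.4873 -1.4200 2.2481 0.0078]
Step 5: x=[0.3081 4.9069 9.5170 10.7634] v=[-1.4912 -1.7883 0.9061 0.8816]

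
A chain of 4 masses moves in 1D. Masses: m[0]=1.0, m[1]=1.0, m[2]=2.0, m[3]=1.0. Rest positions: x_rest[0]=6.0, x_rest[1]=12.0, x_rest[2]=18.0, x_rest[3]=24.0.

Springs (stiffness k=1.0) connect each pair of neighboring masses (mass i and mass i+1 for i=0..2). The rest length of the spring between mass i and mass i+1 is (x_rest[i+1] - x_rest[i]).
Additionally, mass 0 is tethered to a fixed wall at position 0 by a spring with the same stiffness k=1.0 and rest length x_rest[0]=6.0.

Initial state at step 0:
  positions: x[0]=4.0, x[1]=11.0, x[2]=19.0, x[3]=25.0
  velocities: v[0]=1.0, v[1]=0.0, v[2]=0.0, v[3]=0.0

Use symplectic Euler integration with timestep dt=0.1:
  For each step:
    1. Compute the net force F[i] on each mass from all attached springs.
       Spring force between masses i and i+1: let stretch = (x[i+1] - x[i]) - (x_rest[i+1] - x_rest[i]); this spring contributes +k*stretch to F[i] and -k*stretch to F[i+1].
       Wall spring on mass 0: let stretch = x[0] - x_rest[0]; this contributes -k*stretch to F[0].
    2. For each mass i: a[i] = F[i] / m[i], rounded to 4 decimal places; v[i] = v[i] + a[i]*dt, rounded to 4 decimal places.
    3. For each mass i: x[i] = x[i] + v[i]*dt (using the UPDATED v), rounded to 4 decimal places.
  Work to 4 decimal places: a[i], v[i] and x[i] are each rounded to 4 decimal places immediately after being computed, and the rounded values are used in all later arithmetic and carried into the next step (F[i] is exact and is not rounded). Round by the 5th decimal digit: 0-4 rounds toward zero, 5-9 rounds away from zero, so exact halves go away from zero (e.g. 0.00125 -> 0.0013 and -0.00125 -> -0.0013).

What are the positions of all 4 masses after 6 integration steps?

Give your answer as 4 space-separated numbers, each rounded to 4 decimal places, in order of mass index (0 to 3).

Step 0: x=[4.0000 11.0000 19.0000 25.0000] v=[1.0000 0.0000 0.0000 0.0000]
Step 1: x=[4.1300 11.0100 18.9900 25.0000] v=[1.3000 0.1000 -0.1000 0.0000]
Step 2: x=[4.2875 11.0310 18.9702 24.9999] v=[1.5750 0.2100 -0.1985 -0.0010]
Step 3: x=[4.4696 11.0640 18.9408 24.9995] v=[1.8206 0.3296 -0.2940 -0.0040]
Step 4: x=[4.6729 11.1098 18.9023 24.9985] v=[2.0331 0.4578 -0.3849 -0.0099]
Step 5: x=[4.8939 11.1691 18.8553 24.9966] v=[2.2095 0.5934 -0.4697 -0.0195]
Step 6: x=[5.1287 11.2426 18.8006 24.9932] v=[2.3476 0.7345 -0.5470 -0.0336]

Answer: 5.1287 11.2426 18.8006 24.9932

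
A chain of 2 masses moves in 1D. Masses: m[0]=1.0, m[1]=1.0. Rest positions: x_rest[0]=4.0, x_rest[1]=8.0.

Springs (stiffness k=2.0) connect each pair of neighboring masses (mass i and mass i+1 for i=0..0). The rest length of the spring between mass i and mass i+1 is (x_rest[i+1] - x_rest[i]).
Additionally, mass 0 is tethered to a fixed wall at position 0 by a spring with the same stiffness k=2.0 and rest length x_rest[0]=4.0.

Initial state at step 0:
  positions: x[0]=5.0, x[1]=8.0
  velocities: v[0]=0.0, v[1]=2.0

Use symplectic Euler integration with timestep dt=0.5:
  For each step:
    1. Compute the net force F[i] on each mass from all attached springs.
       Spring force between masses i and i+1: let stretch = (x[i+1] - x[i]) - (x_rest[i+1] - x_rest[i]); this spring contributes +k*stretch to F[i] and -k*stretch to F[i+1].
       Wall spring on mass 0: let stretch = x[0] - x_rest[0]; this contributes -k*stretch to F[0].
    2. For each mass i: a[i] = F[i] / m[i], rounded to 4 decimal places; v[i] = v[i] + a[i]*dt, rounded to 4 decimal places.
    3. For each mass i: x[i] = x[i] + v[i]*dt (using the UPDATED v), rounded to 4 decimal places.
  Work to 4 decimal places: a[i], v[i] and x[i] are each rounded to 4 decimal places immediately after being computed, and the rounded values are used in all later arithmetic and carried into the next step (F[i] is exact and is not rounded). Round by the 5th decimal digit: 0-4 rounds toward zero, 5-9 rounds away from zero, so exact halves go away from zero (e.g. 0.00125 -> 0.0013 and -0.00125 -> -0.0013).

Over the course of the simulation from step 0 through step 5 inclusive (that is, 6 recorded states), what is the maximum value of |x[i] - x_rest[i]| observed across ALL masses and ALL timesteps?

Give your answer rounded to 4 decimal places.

Answer: 2.2500

Derivation:
Step 0: x=[5.0000 8.0000] v=[0.0000 2.0000]
Step 1: x=[4.0000 9.5000] v=[-2.0000 3.0000]
Step 2: x=[3.7500 10.2500] v=[-0.5000 1.5000]
Step 3: x=[4.8750 9.7500] v=[2.2500 -1.0000]
Step 4: x=[6.0000 8.8125] v=[2.2500 -1.8750]
Step 5: x=[5.5313 8.4688] v=[-0.9375 -0.6875]
Max displacement = 2.2500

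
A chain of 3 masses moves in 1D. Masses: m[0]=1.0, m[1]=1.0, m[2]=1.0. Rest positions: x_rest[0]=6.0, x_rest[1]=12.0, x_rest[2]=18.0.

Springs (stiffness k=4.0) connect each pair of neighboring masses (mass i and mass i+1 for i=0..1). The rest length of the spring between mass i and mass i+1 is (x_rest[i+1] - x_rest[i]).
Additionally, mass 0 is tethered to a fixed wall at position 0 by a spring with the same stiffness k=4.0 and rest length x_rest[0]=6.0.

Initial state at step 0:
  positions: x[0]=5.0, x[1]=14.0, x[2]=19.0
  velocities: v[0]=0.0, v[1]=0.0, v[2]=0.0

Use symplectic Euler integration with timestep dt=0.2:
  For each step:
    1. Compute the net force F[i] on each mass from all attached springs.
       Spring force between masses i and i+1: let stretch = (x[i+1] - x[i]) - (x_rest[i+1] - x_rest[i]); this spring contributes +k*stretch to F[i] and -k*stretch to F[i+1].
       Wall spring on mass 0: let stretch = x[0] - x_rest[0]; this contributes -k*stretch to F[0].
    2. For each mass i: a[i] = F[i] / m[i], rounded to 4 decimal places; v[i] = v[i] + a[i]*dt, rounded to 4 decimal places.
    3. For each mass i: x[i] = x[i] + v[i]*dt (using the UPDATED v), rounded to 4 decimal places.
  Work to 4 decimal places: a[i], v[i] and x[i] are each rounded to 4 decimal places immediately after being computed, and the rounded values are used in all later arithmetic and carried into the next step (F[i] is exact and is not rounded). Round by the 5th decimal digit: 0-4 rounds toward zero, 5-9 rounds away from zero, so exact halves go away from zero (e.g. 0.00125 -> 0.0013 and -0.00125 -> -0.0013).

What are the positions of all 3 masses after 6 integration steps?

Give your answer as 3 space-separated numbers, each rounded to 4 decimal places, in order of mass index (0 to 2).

Answer: 6.6281 12.7140 18.0161

Derivation:
Step 0: x=[5.0000 14.0000 19.0000] v=[0.0000 0.0000 0.0000]
Step 1: x=[5.6400 13.3600 19.1600] v=[3.2000 -3.2000 0.8000]
Step 2: x=[6.6128 12.4128 19.3520] v=[4.8640 -4.7360 0.9600]
Step 3: x=[7.4556 11.6479 19.3937] v=[4.2138 -3.8246 0.2086]
Step 4: x=[7.7762 11.4515 19.1561] v=[1.6032 -0.9818 -1.1880]
Step 5: x=[7.4407 11.8998 18.6458] v=[-1.6775 2.2416 -2.5517]
Step 6: x=[6.6281 12.7140 18.0161] v=[-4.0628 4.0711 -3.1485]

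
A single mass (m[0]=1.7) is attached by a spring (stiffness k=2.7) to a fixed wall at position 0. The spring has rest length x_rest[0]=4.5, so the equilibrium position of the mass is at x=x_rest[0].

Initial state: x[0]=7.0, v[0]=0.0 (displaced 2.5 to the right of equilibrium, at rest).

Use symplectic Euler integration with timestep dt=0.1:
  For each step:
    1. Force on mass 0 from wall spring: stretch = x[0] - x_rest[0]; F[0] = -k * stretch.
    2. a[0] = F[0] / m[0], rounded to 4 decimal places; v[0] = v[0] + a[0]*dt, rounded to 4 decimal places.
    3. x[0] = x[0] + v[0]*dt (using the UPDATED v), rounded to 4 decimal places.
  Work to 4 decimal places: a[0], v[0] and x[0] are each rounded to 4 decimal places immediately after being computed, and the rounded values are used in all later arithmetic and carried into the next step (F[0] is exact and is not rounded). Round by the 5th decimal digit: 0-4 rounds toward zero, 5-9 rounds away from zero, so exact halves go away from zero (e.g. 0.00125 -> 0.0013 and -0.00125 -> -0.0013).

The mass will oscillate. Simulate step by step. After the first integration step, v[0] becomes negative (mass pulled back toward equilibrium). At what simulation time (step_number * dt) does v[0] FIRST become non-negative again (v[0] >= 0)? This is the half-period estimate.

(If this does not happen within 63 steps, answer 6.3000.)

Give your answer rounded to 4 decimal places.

Step 0: x=[7.0000] v=[0.0000]
Step 1: x=[6.9603] v=[-0.3971]
Step 2: x=[6.8815] v=[-0.7879]
Step 3: x=[6.7649] v=[-1.1661]
Step 4: x=[6.6123] v=[-1.5258]
Step 5: x=[6.4262] v=[-1.8613]
Step 6: x=[6.2095] v=[-2.1672]
Step 7: x=[5.9656] v=[-2.4387]
Step 8: x=[5.6985] v=[-2.6715]
Step 9: x=[5.4123] v=[-2.8619]
Step 10: x=[5.1116] v=[-3.0068]
Step 11: x=[4.8012] v=[-3.1039]
Step 12: x=[4.4860] v=[-3.1517]
Step 13: x=[4.1711] v=[-3.1495]
Step 14: x=[3.8614] v=[-3.0973]
Step 15: x=[3.5618] v=[-2.9959]
Step 16: x=[3.2771] v=[-2.8469]
Step 17: x=[3.0118] v=[-2.6527]
Step 18: x=[2.7702] v=[-2.4163]
Step 19: x=[2.5560] v=[-2.1416]
Step 20: x=[2.3727] v=[-1.8329]
Step 21: x=[2.2232] v=[-1.4950]
Step 22: x=[2.1099] v=[-1.1334]
Step 23: x=[2.0345] v=[-0.7538]
Step 24: x=[1.9983] v=[-0.3622]
Step 25: x=[2.0018] v=[0.0351]
First v>=0 after going negative at step 25, time=2.5000

Answer: 2.5000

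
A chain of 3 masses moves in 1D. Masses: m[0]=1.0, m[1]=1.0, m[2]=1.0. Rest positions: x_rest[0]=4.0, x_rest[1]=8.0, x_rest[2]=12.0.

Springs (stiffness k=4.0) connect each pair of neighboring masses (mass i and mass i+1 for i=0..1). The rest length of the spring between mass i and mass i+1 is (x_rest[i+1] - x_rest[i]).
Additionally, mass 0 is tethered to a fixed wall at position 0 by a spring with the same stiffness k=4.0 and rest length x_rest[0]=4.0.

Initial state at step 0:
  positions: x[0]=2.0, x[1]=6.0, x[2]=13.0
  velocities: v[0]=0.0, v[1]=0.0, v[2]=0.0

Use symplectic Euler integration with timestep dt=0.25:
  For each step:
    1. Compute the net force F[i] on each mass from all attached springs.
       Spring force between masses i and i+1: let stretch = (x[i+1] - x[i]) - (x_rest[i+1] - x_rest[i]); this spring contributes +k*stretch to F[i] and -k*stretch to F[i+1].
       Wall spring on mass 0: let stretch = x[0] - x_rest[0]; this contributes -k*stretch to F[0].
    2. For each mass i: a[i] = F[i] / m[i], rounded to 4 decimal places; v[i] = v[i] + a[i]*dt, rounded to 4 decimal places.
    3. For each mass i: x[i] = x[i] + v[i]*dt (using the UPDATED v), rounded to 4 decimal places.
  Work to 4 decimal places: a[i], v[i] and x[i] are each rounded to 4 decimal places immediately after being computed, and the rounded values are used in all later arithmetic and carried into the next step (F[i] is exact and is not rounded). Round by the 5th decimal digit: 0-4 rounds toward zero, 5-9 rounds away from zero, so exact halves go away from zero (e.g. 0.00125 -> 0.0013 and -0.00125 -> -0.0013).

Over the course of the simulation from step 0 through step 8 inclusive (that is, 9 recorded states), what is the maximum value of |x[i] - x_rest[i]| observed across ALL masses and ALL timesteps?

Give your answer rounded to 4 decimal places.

Step 0: x=[2.0000 6.0000 13.0000] v=[0.0000 0.0000 0.0000]
Step 1: x=[2.5000 6.7500 12.2500] v=[2.0000 3.0000 -3.0000]
Step 2: x=[3.4375 7.8125 11.1250] v=[3.7500 4.2500 -4.5000]
Step 3: x=[4.6094 8.6094 10.1719] v=[4.6875 3.1875 -3.8125]
Step 4: x=[5.6289 8.7969 9.8282] v=[4.0781 0.7500 -1.3750]
Step 5: x=[6.0332 8.4502 10.2266] v=[1.6172 -1.3867 1.5937]
Step 6: x=[5.5335 7.9434 11.1809] v=[-1.9990 -2.0273 3.8173]
Step 7: x=[4.2529 7.6435 12.3259] v=[-5.1226 -1.1997 4.5798]
Step 8: x=[2.7567 7.6665 13.3003] v=[-5.9849 0.0921 3.8974]
Max displacement = 2.1718

Answer: 2.1718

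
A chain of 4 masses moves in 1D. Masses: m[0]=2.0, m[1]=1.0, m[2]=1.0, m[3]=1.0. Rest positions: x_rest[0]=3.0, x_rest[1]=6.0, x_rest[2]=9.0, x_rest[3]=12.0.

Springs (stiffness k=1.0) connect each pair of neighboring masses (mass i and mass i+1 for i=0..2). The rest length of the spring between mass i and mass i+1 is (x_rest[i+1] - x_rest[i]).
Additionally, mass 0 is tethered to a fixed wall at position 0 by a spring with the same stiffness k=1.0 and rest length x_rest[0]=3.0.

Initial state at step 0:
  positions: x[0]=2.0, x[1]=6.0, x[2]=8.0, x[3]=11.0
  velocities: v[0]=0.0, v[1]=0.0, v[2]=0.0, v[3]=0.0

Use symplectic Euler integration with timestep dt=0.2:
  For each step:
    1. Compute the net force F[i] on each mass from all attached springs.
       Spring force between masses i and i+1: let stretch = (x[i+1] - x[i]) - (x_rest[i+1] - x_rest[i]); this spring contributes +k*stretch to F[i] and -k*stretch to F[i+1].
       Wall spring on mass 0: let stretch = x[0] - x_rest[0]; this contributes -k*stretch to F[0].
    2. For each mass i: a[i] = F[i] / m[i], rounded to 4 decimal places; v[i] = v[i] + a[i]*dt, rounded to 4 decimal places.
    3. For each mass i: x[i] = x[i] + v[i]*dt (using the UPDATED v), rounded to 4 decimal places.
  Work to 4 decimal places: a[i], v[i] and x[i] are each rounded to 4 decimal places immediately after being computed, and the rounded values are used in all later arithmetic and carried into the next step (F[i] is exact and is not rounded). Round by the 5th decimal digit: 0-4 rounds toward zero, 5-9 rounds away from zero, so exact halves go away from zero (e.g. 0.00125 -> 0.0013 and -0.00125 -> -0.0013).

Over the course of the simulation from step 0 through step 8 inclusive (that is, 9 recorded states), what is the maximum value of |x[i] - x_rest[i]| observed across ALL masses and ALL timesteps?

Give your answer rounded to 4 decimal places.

Step 0: x=[2.0000 6.0000 8.0000 11.0000] v=[0.0000 0.0000 0.0000 0.0000]
Step 1: x=[2.0400 5.9200 8.0400 11.0000] v=[0.2000 -0.4000 0.2000 0.0000]
Step 2: x=[2.1168 5.7696 8.1136 11.0016] v=[0.3840 -0.7520 0.3680 0.0080]
Step 3: x=[2.2243 5.5668 8.2090 11.0077] v=[0.5376 -1.0138 0.4768 0.0304]
Step 4: x=[2.3542 5.3360 8.3106 11.0218] v=[0.6494 -1.1539 0.5081 0.0707]
Step 5: x=[2.4966 5.1049 8.4017 11.0475] v=[0.7122 -1.1553 0.4554 0.1285]
Step 6: x=[2.6413 4.9014 8.4667 11.0874] v=[0.7234 -1.0176 0.3252 0.1993]
Step 7: x=[2.7784 4.7501 8.4940 11.1424] v=[0.6853 -0.7566 0.1363 0.2752]
Step 8: x=[2.8993 4.6697 8.4774 11.2115] v=[0.6046 -0.4022 -0.0828 0.3455]
Max displacement = 1.3303

Answer: 1.3303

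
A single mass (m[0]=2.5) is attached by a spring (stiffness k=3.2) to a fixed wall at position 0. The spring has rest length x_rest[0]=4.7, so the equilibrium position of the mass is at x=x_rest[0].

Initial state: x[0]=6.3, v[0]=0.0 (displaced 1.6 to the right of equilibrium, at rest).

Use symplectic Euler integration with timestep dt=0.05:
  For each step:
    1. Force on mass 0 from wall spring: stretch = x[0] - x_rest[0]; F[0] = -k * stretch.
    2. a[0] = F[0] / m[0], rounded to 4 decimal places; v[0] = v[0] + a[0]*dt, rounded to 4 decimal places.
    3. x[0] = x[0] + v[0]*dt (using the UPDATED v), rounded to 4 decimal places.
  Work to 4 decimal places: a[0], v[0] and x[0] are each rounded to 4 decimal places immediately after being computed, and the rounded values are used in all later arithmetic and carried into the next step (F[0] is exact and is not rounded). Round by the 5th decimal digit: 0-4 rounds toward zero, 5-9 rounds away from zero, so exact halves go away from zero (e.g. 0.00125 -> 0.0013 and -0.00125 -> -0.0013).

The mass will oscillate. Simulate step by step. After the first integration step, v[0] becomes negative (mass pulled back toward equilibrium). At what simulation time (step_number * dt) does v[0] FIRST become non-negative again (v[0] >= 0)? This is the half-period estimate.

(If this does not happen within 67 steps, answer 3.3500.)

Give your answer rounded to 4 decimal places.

Answer: 2.8000

Derivation:
Step 0: x=[6.3000] v=[0.0000]
Step 1: x=[6.2949] v=[-0.1024]
Step 2: x=[6.2847] v=[-0.2045]
Step 3: x=[6.2694] v=[-0.3059]
Step 4: x=[6.2491] v=[-0.4063]
Step 5: x=[6.2238] v=[-0.5054]
Step 6: x=[6.1937] v=[-0.6029]
Step 7: x=[6.1588] v=[-0.6985]
Step 8: x=[6.1192] v=[-0.7919]
Step 9: x=[6.0751] v=[-0.8827]
Step 10: x=[6.0266] v=[-0.9707]
Step 11: x=[5.9738] v=[-1.0556]
Step 12: x=[5.9169] v=[-1.1371]
Step 13: x=[5.8562] v=[-1.2150]
Step 14: x=[5.7918] v=[-1.2890]
Step 15: x=[5.7239] v=[-1.3589]
Step 16: x=[5.6527] v=[-1.4244]
Step 17: x=[5.5784] v=[-1.4854]
Step 18: x=[5.5013] v=[-1.5416]
Step 19: x=[5.4217] v=[-1.5929]
Step 20: x=[5.3397] v=[-1.6391]
Step 21: x=[5.2557] v=[-1.6800]
Step 22: x=[5.1699] v=[-1.7156]
Step 23: x=[5.0826] v=[-1.7457]
Step 24: x=[4.9941] v=[-1.7702]
Step 25: x=[4.9047] v=[-1.7890]
Step 26: x=[4.8146] v=[-1.8021]
Step 27: x=[4.7241] v=[-1.8094]
Step 28: x=[4.6336] v=[-1.8109]
Step 29: x=[4.5433] v=[-1.8067]
Step 30: x=[4.4535] v=[-1.7967]
Step 31: x=[4.3645] v=[-1.7809]
Step 32: x=[4.2765] v=[-1.7594]
Step 33: x=[4.1899] v=[-1.7323]
Step 34: x=[4.1049] v=[-1.6997]
Step 35: x=[4.0218] v=[-1.6616]
Step 36: x=[3.9409] v=[-1.6182]
Step 37: x=[3.8624] v=[-1.5696]
Step 38: x=[3.7866] v=[-1.5160]
Step 39: x=[3.7137] v=[-1.4575]
Step 40: x=[3.6440] v=[-1.3944]
Step 41: x=[3.5777] v=[-1.3268]
Step 42: x=[3.5150] v=[-1.2550]
Step 43: x=[3.4560] v=[-1.1792]
Step 44: x=[3.4010] v=[-1.0996]
Step 45: x=[3.3502] v=[-1.0165]
Step 46: x=[3.3037] v=[-0.9301]
Step 47: x=[3.2617] v=[-0.8407]
Step 48: x=[3.2243] v=[-0.7487]
Step 49: x=[3.1916] v=[-0.6543]
Step 50: x=[3.1637] v=[-0.5578]
Step 51: x=[3.1407] v=[-0.4595]
Step 52: x=[3.1227] v=[-0.3597]
Step 53: x=[3.1098] v=[-0.2588]
Step 54: x=[3.1020] v=[-0.1570]
Step 55: x=[3.0993] v=[-0.0547]
Step 56: x=[3.1017] v=[0.0477]
First v>=0 after going negative at step 56, time=2.8000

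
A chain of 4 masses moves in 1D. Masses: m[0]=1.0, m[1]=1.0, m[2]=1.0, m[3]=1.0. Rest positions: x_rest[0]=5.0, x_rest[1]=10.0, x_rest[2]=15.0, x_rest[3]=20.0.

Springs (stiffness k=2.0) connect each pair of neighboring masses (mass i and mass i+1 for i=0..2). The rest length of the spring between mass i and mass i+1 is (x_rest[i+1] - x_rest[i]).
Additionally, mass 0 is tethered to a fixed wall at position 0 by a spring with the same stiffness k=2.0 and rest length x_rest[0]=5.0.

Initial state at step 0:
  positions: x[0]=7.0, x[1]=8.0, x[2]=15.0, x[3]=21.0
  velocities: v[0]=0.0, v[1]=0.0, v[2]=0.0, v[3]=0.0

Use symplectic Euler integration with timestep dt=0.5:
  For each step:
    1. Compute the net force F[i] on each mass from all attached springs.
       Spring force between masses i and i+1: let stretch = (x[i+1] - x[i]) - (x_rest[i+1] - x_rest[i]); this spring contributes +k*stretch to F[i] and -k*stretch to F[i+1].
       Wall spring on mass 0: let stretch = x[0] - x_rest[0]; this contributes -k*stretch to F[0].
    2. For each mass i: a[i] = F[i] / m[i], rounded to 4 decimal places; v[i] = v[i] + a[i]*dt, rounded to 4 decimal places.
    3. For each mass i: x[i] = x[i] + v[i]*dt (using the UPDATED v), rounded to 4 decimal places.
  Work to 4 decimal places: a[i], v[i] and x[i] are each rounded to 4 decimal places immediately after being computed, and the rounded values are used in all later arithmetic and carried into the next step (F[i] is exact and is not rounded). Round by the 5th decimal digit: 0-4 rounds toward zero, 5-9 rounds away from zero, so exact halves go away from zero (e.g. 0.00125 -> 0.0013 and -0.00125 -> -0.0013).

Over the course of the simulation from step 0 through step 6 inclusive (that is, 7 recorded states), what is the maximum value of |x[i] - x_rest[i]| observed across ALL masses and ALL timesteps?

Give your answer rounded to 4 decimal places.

Answer: 2.5000

Derivation:
Step 0: x=[7.0000 8.0000 15.0000 21.0000] v=[0.0000 0.0000 0.0000 0.0000]
Step 1: x=[4.0000 11.0000 14.5000 20.5000] v=[-6.0000 6.0000 -1.0000 -1.0000]
Step 2: x=[2.5000 12.2500 15.2500 19.5000] v=[-3.0000 2.5000 1.5000 -2.0000]
Step 3: x=[4.6250 10.1250 16.6250 18.8750] v=[4.2500 -4.2500 2.7500 -1.2500]
Step 4: x=[7.1875 8.5000 15.8750 19.6250] v=[5.1250 -3.2500 -1.5000 1.5000]
Step 5: x=[6.8125 9.9063 13.3125 21.0000] v=[-0.7500 2.8125 -5.1250 2.7500]
Step 6: x=[4.5782 11.4688 12.8907 21.0313] v=[-4.4687 3.1249 -0.8437 0.0625]
Max displacement = 2.5000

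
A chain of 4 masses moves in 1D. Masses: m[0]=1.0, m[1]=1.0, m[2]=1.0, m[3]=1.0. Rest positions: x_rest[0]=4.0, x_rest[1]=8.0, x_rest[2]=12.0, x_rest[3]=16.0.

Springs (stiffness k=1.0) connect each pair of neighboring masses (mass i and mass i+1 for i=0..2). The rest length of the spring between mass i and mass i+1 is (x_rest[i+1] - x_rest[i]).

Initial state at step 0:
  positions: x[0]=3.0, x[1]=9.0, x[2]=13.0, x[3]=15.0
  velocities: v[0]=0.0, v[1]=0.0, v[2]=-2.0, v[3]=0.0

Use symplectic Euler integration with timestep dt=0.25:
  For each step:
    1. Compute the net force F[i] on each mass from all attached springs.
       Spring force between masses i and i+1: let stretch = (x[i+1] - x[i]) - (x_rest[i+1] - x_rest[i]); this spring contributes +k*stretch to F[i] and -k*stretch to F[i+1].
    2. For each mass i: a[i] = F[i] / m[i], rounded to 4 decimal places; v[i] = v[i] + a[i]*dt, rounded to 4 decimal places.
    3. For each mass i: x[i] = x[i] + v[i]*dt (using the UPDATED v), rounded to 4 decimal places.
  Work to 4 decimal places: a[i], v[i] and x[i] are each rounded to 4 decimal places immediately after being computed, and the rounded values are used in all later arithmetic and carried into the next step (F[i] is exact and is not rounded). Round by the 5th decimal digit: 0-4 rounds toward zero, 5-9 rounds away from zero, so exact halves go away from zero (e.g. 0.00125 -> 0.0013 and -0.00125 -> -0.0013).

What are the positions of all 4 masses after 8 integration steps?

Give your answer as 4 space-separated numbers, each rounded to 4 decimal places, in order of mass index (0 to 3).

Step 0: x=[3.0000 9.0000 13.0000 15.0000] v=[0.0000 0.0000 -2.0000 0.0000]
Step 1: x=[3.1250 8.8750 12.3750 15.1250] v=[0.5000 -0.5000 -2.5000 0.5000]
Step 2: x=[3.3594 8.6094 11.7031 15.3281] v=[0.9375 -1.0625 -2.6875 0.8125]
Step 3: x=[3.6719 8.2090 11.0644 15.5547] v=[1.2500 -1.6016 -2.5547 0.9063]
Step 4: x=[4.0180 7.7035 10.5279 15.7506] v=[1.3843 -2.0220 -2.1460 0.7837]
Step 5: x=[4.3444 7.1442 10.1413 15.8701] v=[1.3057 -2.2373 -1.5464 0.4780]
Step 6: x=[4.5958 6.5972 9.9254 15.8816] v=[1.0057 -2.1880 -0.8635 0.0458]
Step 7: x=[4.7223 6.1331 9.8738 15.7708] v=[0.5061 -1.8563 -0.2065 -0.4433]
Step 8: x=[4.6870 5.8147 9.9570 15.5414] v=[-0.1412 -1.2738 0.3326 -0.9176]

Answer: 4.6870 5.8147 9.9570 15.5414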